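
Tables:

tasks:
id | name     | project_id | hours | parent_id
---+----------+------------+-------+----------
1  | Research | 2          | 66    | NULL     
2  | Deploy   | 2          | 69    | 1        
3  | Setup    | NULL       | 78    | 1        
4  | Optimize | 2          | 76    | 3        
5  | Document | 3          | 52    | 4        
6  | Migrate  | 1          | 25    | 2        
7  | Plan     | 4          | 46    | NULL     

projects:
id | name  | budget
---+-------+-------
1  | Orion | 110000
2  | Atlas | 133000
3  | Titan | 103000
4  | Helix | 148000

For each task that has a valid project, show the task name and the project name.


INNER JOIN keeps only tasks rows whose project_id matches an id in projects. Walk through each task:
  - task 1 (Research): project_id=2 -> matches Atlas
  - task 2 (Deploy): project_id=2 -> matches Atlas
  - task 3 (Setup): project_id=NULL, no match -> dropped
  - task 4 (Optimize): project_id=2 -> matches Atlas
  - task 5 (Document): project_id=3 -> matches Titan
  - task 6 (Migrate): project_id=1 -> matches Orion
  - task 7 (Plan): project_id=4 -> matches Helix
So 1 of 7 rows is dropped.

SQL:
SELECT a.name, b.name AS project
FROM tasks a
INNER JOIN projects b ON a.project_id = b.id

Result:
name     | project
---------+--------
Research | Atlas  
Deploy   | Atlas  
Optimize | Atlas  
Document | Titan  
Migrate  | Orion  
Plan     | Helix  


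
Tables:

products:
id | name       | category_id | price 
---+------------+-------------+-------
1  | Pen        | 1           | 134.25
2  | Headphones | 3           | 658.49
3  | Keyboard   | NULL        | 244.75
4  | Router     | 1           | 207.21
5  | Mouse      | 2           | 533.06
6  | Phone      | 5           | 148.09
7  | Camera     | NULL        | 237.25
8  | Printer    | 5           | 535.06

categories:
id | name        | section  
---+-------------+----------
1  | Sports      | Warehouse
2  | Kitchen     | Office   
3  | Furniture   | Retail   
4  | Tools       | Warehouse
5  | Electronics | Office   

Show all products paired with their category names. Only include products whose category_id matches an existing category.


INNER JOIN keeps only products rows whose category_id matches an id in categories. Walk through each product:
  - product 1 (Pen): category_id=1 -> matches Sports
  - product 2 (Headphones): category_id=3 -> matches Furniture
  - product 3 (Keyboard): category_id=NULL, no match -> dropped
  - product 4 (Router): category_id=1 -> matches Sports
  - product 5 (Mouse): category_id=2 -> matches Kitchen
  - product 6 (Phone): category_id=5 -> matches Electronics
  - product 7 (Camera): category_id=NULL, no match -> dropped
  - product 8 (Printer): category_id=5 -> matches Electronics
So 2 of 8 rows are dropped.

SQL:
SELECT a.name, b.name AS category
FROM products a
INNER JOIN categories b ON a.category_id = b.id

Result:
name       | category   
-----------+------------
Pen        | Sports     
Headphones | Furniture  
Router     | Sports     
Mouse      | Kitchen    
Phone      | Electronics
Printer    | Electronics


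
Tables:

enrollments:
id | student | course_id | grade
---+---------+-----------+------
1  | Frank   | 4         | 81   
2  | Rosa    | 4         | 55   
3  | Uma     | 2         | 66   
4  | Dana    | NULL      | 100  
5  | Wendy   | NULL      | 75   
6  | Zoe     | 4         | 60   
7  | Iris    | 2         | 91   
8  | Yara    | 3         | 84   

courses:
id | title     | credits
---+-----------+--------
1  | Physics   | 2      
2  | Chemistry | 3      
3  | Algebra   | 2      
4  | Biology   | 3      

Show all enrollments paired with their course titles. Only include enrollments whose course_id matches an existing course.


INNER JOIN keeps only enrollments rows whose course_id matches an id in courses. Walk through each enrollment:
  - enrollment 1 (Frank): course_id=4 -> matches Biology
  - enrollment 2 (Rosa): course_id=4 -> matches Biology
  - enrollment 3 (Uma): course_id=2 -> matches Chemistry
  - enrollment 4 (Dana): course_id=NULL, no match -> dropped
  - enrollment 5 (Wendy): course_id=NULL, no match -> dropped
  - enrollment 6 (Zoe): course_id=4 -> matches Biology
  - enrollment 7 (Iris): course_id=2 -> matches Chemistry
  - enrollment 8 (Yara): course_id=3 -> matches Algebra
So 2 of 8 rows are dropped.

SQL:
SELECT a.student, b.title AS course
FROM enrollments a
INNER JOIN courses b ON a.course_id = b.id

Result:
student | course   
--------+----------
Frank   | Biology  
Rosa    | Biology  
Uma     | Chemistry
Zoe     | Biology  
Iris    | Chemistry
Yara    | Algebra  


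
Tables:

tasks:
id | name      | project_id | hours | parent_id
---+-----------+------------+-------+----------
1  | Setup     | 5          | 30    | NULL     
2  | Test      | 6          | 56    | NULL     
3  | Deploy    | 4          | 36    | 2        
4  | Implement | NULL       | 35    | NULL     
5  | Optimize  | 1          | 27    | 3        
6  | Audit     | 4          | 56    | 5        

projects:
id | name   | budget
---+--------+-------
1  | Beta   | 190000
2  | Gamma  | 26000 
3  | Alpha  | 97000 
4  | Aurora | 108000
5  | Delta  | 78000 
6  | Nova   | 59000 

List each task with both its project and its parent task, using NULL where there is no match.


Two LEFT JOINs from the same base table tasks: one to projects via project_id, one to tasks itself via parent_id. Both are LEFT so every task is preserved.
Match against projects:
  - task 1 (Setup): project_id=5 -> matches Delta
  - task 2 (Test): project_id=6 -> matches Nova
  - task 3 (Deploy): project_id=4 -> matches Aurora
  - task 4 (Implement): project_id=NULL, no match -> kept with NULL
  - task 5 (Optimize): project_id=1 -> matches Beta
  - task 6 (Audit): project_id=4 -> matches Aurora
Match against tasks (self):
  - task 1 (Setup): parent_id=NULL -> NULL
  - task 2 (Test): parent_id=NULL -> NULL
  - task 3 (Deploy): parent_id=2 -> Test
  - task 4 (Implement): parent_id=NULL -> NULL
  - task 5 (Optimize): parent_id=3 -> Deploy
  - task 6 (Audit): parent_id=5 -> Optimize

SQL:
SELECT a.name, b.name AS project, c.name AS parent
FROM tasks a
LEFT JOIN projects b ON a.project_id = b.id
LEFT JOIN tasks c ON a.parent_id = c.id

Result:
name      | project | parent  
----------+---------+---------
Setup     | Delta   | NULL    
Test      | Nova    | NULL    
Deploy    | Aurora  | Test    
Implement | NULL    | NULL    
Optimize  | Beta    | Deploy  
Audit     | Aurora  | Optimize


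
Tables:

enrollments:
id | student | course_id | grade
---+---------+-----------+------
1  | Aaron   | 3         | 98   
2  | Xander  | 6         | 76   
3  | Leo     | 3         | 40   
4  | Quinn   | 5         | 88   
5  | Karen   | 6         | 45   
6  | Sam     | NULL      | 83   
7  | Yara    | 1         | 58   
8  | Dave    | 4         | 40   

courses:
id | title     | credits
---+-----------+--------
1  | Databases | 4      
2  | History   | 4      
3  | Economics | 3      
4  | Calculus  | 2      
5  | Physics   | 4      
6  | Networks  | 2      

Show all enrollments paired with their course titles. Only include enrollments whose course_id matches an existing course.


INNER JOIN keeps only enrollments rows whose course_id matches an id in courses. Walk through each enrollment:
  - enrollment 1 (Aaron): course_id=3 -> matches Economics
  - enrollment 2 (Xander): course_id=6 -> matches Networks
  - enrollment 3 (Leo): course_id=3 -> matches Economics
  - enrollment 4 (Quinn): course_id=5 -> matches Physics
  - enrollment 5 (Karen): course_id=6 -> matches Networks
  - enrollment 6 (Sam): course_id=NULL, no match -> dropped
  - enrollment 7 (Yara): course_id=1 -> matches Databases
  - enrollment 8 (Dave): course_id=4 -> matches Calculus
So 1 of 8 rows is dropped.

SQL:
SELECT a.student, b.title AS course
FROM enrollments a
INNER JOIN courses b ON a.course_id = b.id

Result:
student | course   
--------+----------
Aaron   | Economics
Xander  | Networks 
Leo     | Economics
Quinn   | Physics  
Karen   | Networks 
Yara    | Databases
Dave    | Calculus 


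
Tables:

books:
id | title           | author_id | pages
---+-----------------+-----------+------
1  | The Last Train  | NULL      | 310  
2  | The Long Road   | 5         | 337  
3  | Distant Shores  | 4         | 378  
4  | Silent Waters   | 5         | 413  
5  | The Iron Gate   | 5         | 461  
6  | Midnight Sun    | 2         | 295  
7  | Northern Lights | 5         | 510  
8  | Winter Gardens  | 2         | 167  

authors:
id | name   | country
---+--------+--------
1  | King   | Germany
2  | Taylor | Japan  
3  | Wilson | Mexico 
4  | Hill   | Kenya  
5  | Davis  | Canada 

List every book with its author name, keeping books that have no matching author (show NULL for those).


LEFT JOIN keeps every row from books (the left table); where author_id has no match in authors, the author columns become NULL. Walk through each book:
  - book 1 (The Last Train): author_id=NULL, no match -> kept with NULL
  - book 2 (The Long Road): author_id=5 -> matches Davis
  - book 3 (Distant Shores): author_id=4 -> matches Hill
  - book 4 (Silent Waters): author_id=5 -> matches Davis
  - book 5 (The Iron Gate): author_id=5 -> matches Davis
  - book 6 (Midnight Sun): author_id=2 -> matches Taylor
  - book 7 (Northern Lights): author_id=5 -> matches Davis
  - book 8 (Winter Gardens): author_id=2 -> matches Taylor
All 8 rows appear; 1 has NULL author.

SQL:
SELECT a.title, b.name AS author
FROM books a
LEFT JOIN authors b ON a.author_id = b.id

Result:
title           | author
----------------+-------
The Last Train  | NULL  
The Long Road   | Davis 
Distant Shores  | Hill  
Silent Waters   | Davis 
The Iron Gate   | Davis 
Midnight Sun    | Taylor
Northern Lights | Davis 
Winter Gardens  | Taylor


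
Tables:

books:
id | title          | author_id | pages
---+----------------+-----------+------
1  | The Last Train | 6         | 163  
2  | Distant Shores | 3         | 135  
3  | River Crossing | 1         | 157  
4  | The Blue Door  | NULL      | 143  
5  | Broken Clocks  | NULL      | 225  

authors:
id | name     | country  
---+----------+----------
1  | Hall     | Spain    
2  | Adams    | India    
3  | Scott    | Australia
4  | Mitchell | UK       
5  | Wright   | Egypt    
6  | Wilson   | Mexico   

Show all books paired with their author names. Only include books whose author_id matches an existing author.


INNER JOIN keeps only books rows whose author_id matches an id in authors. Walk through each book:
  - book 1 (The Last Train): author_id=6 -> matches Wilson
  - book 2 (Distant Shores): author_id=3 -> matches Scott
  - book 3 (River Crossing): author_id=1 -> matches Hall
  - book 4 (The Blue Door): author_id=NULL, no match -> dropped
  - book 5 (Broken Clocks): author_id=NULL, no match -> dropped
So 2 of 5 rows are dropped.

SQL:
SELECT a.title, b.name AS author
FROM books a
INNER JOIN authors b ON a.author_id = b.id

Result:
title          | author
---------------+-------
The Last Train | Wilson
Distant Shores | Scott 
River Crossing | Hall  


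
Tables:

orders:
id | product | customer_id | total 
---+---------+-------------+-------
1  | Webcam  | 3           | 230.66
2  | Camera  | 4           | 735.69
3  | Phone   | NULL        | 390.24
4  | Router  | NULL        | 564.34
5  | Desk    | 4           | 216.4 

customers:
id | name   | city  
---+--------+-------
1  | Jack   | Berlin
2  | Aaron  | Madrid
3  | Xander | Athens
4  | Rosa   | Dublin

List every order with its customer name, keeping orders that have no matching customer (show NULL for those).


LEFT JOIN keeps every row from orders (the left table); where customer_id has no match in customers, the customer columns become NULL. Walk through each order:
  - order 1 (Webcam): customer_id=3 -> matches Xander
  - order 2 (Camera): customer_id=4 -> matches Rosa
  - order 3 (Phone): customer_id=NULL, no match -> kept with NULL
  - order 4 (Router): customer_id=NULL, no match -> kept with NULL
  - order 5 (Desk): customer_id=4 -> matches Rosa
All 5 rows appear; 2 have NULL customer.

SQL:
SELECT a.product, b.name AS customer
FROM orders a
LEFT JOIN customers b ON a.customer_id = b.id

Result:
product | customer
--------+---------
Webcam  | Xander  
Camera  | Rosa    
Phone   | NULL    
Router  | NULL    
Desk    | Rosa    


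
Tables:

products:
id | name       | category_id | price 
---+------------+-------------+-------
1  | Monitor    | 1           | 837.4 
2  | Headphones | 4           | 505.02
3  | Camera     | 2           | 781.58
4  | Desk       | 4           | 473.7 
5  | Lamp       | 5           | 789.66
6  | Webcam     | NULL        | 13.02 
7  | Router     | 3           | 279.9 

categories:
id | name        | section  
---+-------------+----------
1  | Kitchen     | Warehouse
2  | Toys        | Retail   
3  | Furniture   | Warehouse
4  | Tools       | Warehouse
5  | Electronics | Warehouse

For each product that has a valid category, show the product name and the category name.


INNER JOIN keeps only products rows whose category_id matches an id in categories. Walk through each product:
  - product 1 (Monitor): category_id=1 -> matches Kitchen
  - product 2 (Headphones): category_id=4 -> matches Tools
  - product 3 (Camera): category_id=2 -> matches Toys
  - product 4 (Desk): category_id=4 -> matches Tools
  - product 5 (Lamp): category_id=5 -> matches Electronics
  - product 6 (Webcam): category_id=NULL, no match -> dropped
  - product 7 (Router): category_id=3 -> matches Furniture
So 1 of 7 rows is dropped.

SQL:
SELECT a.name, b.name AS category
FROM products a
INNER JOIN categories b ON a.category_id = b.id

Result:
name       | category   
-----------+------------
Monitor    | Kitchen    
Headphones | Tools      
Camera     | Toys       
Desk       | Tools      
Lamp       | Electronics
Router     | Furniture  


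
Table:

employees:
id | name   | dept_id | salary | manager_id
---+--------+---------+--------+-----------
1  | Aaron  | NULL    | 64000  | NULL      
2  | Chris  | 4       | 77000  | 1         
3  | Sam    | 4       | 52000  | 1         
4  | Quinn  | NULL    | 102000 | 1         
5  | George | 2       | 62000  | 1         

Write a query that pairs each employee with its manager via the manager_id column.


This is a self-join: employees is joined to a second copy of itself, matching each row's manager_id to another row's id. Use LEFT JOIN so rows with manager_id=NULL are kept.
  - employee 1 (Aaron): manager_id=NULL -> NULL
  - employee 2 (Chris): manager_id=1 -> Aaron
  - employee 3 (Sam): manager_id=1 -> Aaron
  - employee 4 (Quinn): manager_id=1 -> Aaron
  - employee 5 (George): manager_id=1 -> Aaron

SQL:
SELECT a.name AS item, b.name AS manager
FROM employees a
LEFT JOIN employees b ON a.manager_id = b.id

Result:
item   | manager
-------+--------
Aaron  | NULL   
Chris  | Aaron  
Sam    | Aaron  
Quinn  | Aaron  
George | Aaron  


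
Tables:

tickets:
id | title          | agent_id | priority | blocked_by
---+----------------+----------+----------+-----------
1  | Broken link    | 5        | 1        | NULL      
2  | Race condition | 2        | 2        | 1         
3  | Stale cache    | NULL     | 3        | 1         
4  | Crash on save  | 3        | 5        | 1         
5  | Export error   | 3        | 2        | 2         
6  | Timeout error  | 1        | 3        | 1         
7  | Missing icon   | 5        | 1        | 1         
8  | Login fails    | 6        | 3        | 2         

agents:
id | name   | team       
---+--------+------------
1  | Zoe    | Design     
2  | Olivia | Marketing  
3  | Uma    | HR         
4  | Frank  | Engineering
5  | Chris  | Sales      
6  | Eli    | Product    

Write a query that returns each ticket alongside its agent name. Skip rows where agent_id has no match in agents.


INNER JOIN keeps only tickets rows whose agent_id matches an id in agents. Walk through each ticket:
  - ticket 1 (Broken link): agent_id=5 -> matches Chris
  - ticket 2 (Race condition): agent_id=2 -> matches Olivia
  - ticket 3 (Stale cache): agent_id=NULL, no match -> dropped
  - ticket 4 (Crash on save): agent_id=3 -> matches Uma
  - ticket 5 (Export error): agent_id=3 -> matches Uma
  - ticket 6 (Timeout error): agent_id=1 -> matches Zoe
  - ticket 7 (Missing icon): agent_id=5 -> matches Chris
  - ticket 8 (Login fails): agent_id=6 -> matches Eli
So 1 of 8 rows is dropped.

SQL:
SELECT a.title, b.name AS agent
FROM tickets a
INNER JOIN agents b ON a.agent_id = b.id

Result:
title          | agent 
---------------+-------
Broken link    | Chris 
Race condition | Olivia
Crash on save  | Uma   
Export error   | Uma   
Timeout error  | Zoe   
Missing icon   | Chris 
Login fails    | Eli   


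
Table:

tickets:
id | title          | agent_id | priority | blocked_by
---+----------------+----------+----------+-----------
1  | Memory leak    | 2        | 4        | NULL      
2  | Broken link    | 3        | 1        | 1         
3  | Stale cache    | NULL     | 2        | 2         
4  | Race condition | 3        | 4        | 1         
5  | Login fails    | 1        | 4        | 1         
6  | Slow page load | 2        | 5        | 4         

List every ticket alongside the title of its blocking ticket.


This is a self-join: tickets is joined to a second copy of itself, matching each row's blocked_by to another row's id. Use LEFT JOIN so rows with blocked_by=NULL are kept.
  - ticket 1 (Memory leak): blocked_by=NULL -> NULL
  - ticket 2 (Broken link): blocked_by=1 -> Memory leak
  - ticket 3 (Stale cache): blocked_by=2 -> Broken link
  - ticket 4 (Race condition): blocked_by=1 -> Memory leak
  - ticket 5 (Login fails): blocked_by=1 -> Memory leak
  - ticket 6 (Slow page load): blocked_by=4 -> Race condition

SQL:
SELECT a.title AS item, b.title AS blocked_by
FROM tickets a
LEFT JOIN tickets b ON a.blocked_by = b.id

Result:
item           | blocked_by    
---------------+---------------
Memory leak    | NULL          
Broken link    | Memory leak   
Stale cache    | Broken link   
Race condition | Memory leak   
Login fails    | Memory leak   
Slow page load | Race condition


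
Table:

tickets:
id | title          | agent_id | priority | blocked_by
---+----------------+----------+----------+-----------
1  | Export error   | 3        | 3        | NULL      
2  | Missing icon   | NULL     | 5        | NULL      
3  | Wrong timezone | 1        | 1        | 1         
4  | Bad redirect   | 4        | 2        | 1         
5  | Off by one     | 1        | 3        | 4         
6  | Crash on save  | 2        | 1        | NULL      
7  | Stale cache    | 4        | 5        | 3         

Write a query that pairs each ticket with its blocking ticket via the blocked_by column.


This is a self-join: tickets is joined to a second copy of itself, matching each row's blocked_by to another row's id. Use LEFT JOIN so rows with blocked_by=NULL are kept.
  - ticket 1 (Export error): blocked_by=NULL -> NULL
  - ticket 2 (Missing icon): blocked_by=NULL -> NULL
  - ticket 3 (Wrong timezone): blocked_by=1 -> Export error
  - ticket 4 (Bad redirect): blocked_by=1 -> Export error
  - ticket 5 (Off by one): blocked_by=4 -> Bad redirect
  - ticket 6 (Crash on save): blocked_by=NULL -> NULL
  - ticket 7 (Stale cache): blocked_by=3 -> Wrong timezone

SQL:
SELECT a.title AS item, b.title AS blocked_by
FROM tickets a
LEFT JOIN tickets b ON a.blocked_by = b.id

Result:
item           | blocked_by    
---------------+---------------
Export error   | NULL          
Missing icon   | NULL          
Wrong timezone | Export error  
Bad redirect   | Export error  
Off by one     | Bad redirect  
Crash on save  | NULL          
Stale cache    | Wrong timezone


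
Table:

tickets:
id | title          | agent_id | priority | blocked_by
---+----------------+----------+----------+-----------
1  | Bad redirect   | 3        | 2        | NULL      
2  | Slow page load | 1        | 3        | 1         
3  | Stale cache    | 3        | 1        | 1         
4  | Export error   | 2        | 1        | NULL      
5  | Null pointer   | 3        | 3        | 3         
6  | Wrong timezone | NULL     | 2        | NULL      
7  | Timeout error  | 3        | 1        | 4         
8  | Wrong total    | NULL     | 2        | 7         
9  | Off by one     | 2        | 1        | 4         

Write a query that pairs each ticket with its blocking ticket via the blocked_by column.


This is a self-join: tickets is joined to a second copy of itself, matching each row's blocked_by to another row's id. Use LEFT JOIN so rows with blocked_by=NULL are kept.
  - ticket 1 (Bad redirect): blocked_by=NULL -> NULL
  - ticket 2 (Slow page load): blocked_by=1 -> Bad redirect
  - ticket 3 (Stale cache): blocked_by=1 -> Bad redirect
  - ticket 4 (Export error): blocked_by=NULL -> NULL
  - ticket 5 (Null pointer): blocked_by=3 -> Stale cache
  - ticket 6 (Wrong timezone): blocked_by=NULL -> NULL
  - ticket 7 (Timeout error): blocked_by=4 -> Export error
  - ticket 8 (Wrong total): blocked_by=7 -> Timeout error
  - ticket 9 (Off by one): blocked_by=4 -> Export error

SQL:
SELECT a.title AS item, b.title AS blocked_by
FROM tickets a
LEFT JOIN tickets b ON a.blocked_by = b.id

Result:
item           | blocked_by   
---------------+--------------
Bad redirect   | NULL         
Slow page load | Bad redirect 
Stale cache    | Bad redirect 
Export error   | NULL         
Null pointer   | Stale cache  
Wrong timezone | NULL         
Timeout error  | Export error 
Wrong total    | Timeout error
Off by one     | Export error 


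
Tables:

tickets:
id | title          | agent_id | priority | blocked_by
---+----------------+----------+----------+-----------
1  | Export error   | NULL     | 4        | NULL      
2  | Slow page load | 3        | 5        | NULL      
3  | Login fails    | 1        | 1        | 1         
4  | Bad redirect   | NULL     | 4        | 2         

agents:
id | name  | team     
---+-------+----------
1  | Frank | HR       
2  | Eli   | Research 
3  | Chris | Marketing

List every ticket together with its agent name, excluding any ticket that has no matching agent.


INNER JOIN keeps only tickets rows whose agent_id matches an id in agents. Walk through each ticket:
  - ticket 1 (Export error): agent_id=NULL, no match -> dropped
  - ticket 2 (Slow page load): agent_id=3 -> matches Chris
  - ticket 3 (Login fails): agent_id=1 -> matches Frank
  - ticket 4 (Bad redirect): agent_id=NULL, no match -> dropped
So 2 of 4 rows are dropped.

SQL:
SELECT a.title, b.name AS agent
FROM tickets a
INNER JOIN agents b ON a.agent_id = b.id

Result:
title          | agent
---------------+------
Slow page load | Chris
Login fails    | Frank


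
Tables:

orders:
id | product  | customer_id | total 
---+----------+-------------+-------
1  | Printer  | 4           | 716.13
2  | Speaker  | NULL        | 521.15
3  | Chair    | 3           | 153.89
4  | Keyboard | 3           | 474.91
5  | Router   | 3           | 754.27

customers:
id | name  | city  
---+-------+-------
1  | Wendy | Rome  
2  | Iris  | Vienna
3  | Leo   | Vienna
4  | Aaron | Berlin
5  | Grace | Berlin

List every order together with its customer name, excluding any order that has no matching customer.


INNER JOIN keeps only orders rows whose customer_id matches an id in customers. Walk through each order:
  - order 1 (Printer): customer_id=4 -> matches Aaron
  - order 2 (Speaker): customer_id=NULL, no match -> dropped
  - order 3 (Chair): customer_id=3 -> matches Leo
  - order 4 (Keyboard): customer_id=3 -> matches Leo
  - order 5 (Router): customer_id=3 -> matches Leo
So 1 of 5 rows is dropped.

SQL:
SELECT a.product, b.name AS customer
FROM orders a
INNER JOIN customers b ON a.customer_id = b.id

Result:
product  | customer
---------+---------
Printer  | Aaron   
Chair    | Leo     
Keyboard | Leo     
Router   | Leo     


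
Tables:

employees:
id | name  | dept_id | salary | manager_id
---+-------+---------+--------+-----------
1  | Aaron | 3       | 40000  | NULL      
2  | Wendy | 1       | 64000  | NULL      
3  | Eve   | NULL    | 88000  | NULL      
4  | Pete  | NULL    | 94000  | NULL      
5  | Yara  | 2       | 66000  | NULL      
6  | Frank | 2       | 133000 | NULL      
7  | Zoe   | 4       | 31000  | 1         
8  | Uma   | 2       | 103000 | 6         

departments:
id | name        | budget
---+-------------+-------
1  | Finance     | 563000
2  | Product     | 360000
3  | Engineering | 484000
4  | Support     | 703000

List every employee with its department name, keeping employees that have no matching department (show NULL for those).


LEFT JOIN keeps every row from employees (the left table); where dept_id has no match in departments, the department columns become NULL. Walk through each employee:
  - employee 1 (Aaron): dept_id=3 -> matches Engineering
  - employee 2 (Wendy): dept_id=1 -> matches Finance
  - employee 3 (Eve): dept_id=NULL, no match -> kept with NULL
  - employee 4 (Pete): dept_id=NULL, no match -> kept with NULL
  - employee 5 (Yara): dept_id=2 -> matches Product
  - employee 6 (Frank): dept_id=2 -> matches Product
  - employee 7 (Zoe): dept_id=4 -> matches Support
  - employee 8 (Uma): dept_id=2 -> matches Product
All 8 rows appear; 2 have NULL department.

SQL:
SELECT a.name, b.name AS department
FROM employees a
LEFT JOIN departments b ON a.dept_id = b.id

Result:
name  | department 
------+------------
Aaron | Engineering
Wendy | Finance    
Eve   | NULL       
Pete  | NULL       
Yara  | Product    
Frank | Product    
Zoe   | Support    
Uma   | Product    


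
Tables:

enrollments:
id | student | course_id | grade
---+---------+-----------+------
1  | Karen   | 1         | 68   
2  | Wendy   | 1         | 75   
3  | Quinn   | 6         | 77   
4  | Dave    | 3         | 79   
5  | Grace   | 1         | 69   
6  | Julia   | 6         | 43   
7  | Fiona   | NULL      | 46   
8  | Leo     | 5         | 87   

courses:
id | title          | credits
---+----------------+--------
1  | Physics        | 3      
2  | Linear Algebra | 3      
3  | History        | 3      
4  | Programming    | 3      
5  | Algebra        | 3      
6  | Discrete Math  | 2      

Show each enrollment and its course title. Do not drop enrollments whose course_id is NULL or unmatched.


LEFT JOIN keeps every row from enrollments (the left table); where course_id has no match in courses, the course columns become NULL. Walk through each enrollment:
  - enrollment 1 (Karen): course_id=1 -> matches Physics
  - enrollment 2 (Wendy): course_id=1 -> matches Physics
  - enrollment 3 (Quinn): course_id=6 -> matches Discrete Math
  - enrollment 4 (Dave): course_id=3 -> matches History
  - enrollment 5 (Grace): course_id=1 -> matches Physics
  - enrollment 6 (Julia): course_id=6 -> matches Discrete Math
  - enrollment 7 (Fiona): course_id=NULL, no match -> kept with NULL
  - enrollment 8 (Leo): course_id=5 -> matches Algebra
All 8 rows appear; 1 has NULL course.

SQL:
SELECT a.student, b.title AS course
FROM enrollments a
LEFT JOIN courses b ON a.course_id = b.id

Result:
student | course       
--------+--------------
Karen   | Physics      
Wendy   | Physics      
Quinn   | Discrete Math
Dave    | History      
Grace   | Physics      
Julia   | Discrete Math
Fiona   | NULL         
Leo     | Algebra      


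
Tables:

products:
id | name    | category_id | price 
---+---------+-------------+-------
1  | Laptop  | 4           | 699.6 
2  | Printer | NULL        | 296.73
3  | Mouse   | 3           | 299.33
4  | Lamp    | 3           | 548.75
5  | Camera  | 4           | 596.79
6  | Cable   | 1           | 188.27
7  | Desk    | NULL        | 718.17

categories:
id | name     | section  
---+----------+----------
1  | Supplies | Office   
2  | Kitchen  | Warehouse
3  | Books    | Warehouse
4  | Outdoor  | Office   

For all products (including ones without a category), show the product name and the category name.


LEFT JOIN keeps every row from products (the left table); where category_id has no match in categories, the category columns become NULL. Walk through each product:
  - product 1 (Laptop): category_id=4 -> matches Outdoor
  - product 2 (Printer): category_id=NULL, no match -> kept with NULL
  - product 3 (Mouse): category_id=3 -> matches Books
  - product 4 (Lamp): category_id=3 -> matches Books
  - product 5 (Camera): category_id=4 -> matches Outdoor
  - product 6 (Cable): category_id=1 -> matches Supplies
  - product 7 (Desk): category_id=NULL, no match -> kept with NULL
All 7 rows appear; 2 have NULL category.

SQL:
SELECT a.name, b.name AS category
FROM products a
LEFT JOIN categories b ON a.category_id = b.id

Result:
name    | category
--------+---------
Laptop  | Outdoor 
Printer | NULL    
Mouse   | Books   
Lamp    | Books   
Camera  | Outdoor 
Cable   | Supplies
Desk    | NULL    


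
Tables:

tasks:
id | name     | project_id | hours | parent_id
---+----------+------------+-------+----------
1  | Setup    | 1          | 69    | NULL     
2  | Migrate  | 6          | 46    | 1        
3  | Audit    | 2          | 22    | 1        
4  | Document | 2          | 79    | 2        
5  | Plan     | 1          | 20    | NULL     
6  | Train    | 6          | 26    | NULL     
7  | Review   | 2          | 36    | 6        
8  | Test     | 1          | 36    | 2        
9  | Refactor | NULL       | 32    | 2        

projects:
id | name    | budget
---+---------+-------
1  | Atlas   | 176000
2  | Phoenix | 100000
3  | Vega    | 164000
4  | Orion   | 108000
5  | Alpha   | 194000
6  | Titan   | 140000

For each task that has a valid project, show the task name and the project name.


INNER JOIN keeps only tasks rows whose project_id matches an id in projects. Walk through each task:
  - task 1 (Setup): project_id=1 -> matches Atlas
  - task 2 (Migrate): project_id=6 -> matches Titan
  - task 3 (Audit): project_id=2 -> matches Phoenix
  - task 4 (Document): project_id=2 -> matches Phoenix
  - task 5 (Plan): project_id=1 -> matches Atlas
  - task 6 (Train): project_id=6 -> matches Titan
  - task 7 (Review): project_id=2 -> matches Phoenix
  - task 8 (Test): project_id=1 -> matches Atlas
  - task 9 (Refactor): project_id=NULL, no match -> dropped
So 1 of 9 rows is dropped.

SQL:
SELECT a.name, b.name AS project
FROM tasks a
INNER JOIN projects b ON a.project_id = b.id

Result:
name     | project
---------+--------
Setup    | Atlas  
Migrate  | Titan  
Audit    | Phoenix
Document | Phoenix
Plan     | Atlas  
Train    | Titan  
Review   | Phoenix
Test     | Atlas  


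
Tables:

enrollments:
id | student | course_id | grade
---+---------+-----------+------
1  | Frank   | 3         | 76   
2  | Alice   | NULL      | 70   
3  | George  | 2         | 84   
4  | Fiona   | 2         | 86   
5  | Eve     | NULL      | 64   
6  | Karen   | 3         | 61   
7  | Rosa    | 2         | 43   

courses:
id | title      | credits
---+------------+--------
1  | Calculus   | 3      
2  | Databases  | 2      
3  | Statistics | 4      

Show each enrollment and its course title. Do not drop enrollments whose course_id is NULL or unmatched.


LEFT JOIN keeps every row from enrollments (the left table); where course_id has no match in courses, the course columns become NULL. Walk through each enrollment:
  - enrollment 1 (Frank): course_id=3 -> matches Statistics
  - enrollment 2 (Alice): course_id=NULL, no match -> kept with NULL
  - enrollment 3 (George): course_id=2 -> matches Databases
  - enrollment 4 (Fiona): course_id=2 -> matches Databases
  - enrollment 5 (Eve): course_id=NULL, no match -> kept with NULL
  - enrollment 6 (Karen): course_id=3 -> matches Statistics
  - enrollment 7 (Rosa): course_id=2 -> matches Databases
All 7 rows appear; 2 have NULL course.

SQL:
SELECT a.student, b.title AS course
FROM enrollments a
LEFT JOIN courses b ON a.course_id = b.id

Result:
student | course    
--------+-----------
Frank   | Statistics
Alice   | NULL      
George  | Databases 
Fiona   | Databases 
Eve     | NULL      
Karen   | Statistics
Rosa    | Databases 


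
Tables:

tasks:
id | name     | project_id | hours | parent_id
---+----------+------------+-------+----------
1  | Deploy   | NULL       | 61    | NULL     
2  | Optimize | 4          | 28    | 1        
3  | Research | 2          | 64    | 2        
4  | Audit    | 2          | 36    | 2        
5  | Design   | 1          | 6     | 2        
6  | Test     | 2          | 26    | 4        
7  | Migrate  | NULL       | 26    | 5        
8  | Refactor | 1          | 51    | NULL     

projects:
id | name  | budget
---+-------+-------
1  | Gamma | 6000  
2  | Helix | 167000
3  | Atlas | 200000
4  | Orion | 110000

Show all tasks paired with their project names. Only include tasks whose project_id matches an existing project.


INNER JOIN keeps only tasks rows whose project_id matches an id in projects. Walk through each task:
  - task 1 (Deploy): project_id=NULL, no match -> dropped
  - task 2 (Optimize): project_id=4 -> matches Orion
  - task 3 (Research): project_id=2 -> matches Helix
  - task 4 (Audit): project_id=2 -> matches Helix
  - task 5 (Design): project_id=1 -> matches Gamma
  - task 6 (Test): project_id=2 -> matches Helix
  - task 7 (Migrate): project_id=NULL, no match -> dropped
  - task 8 (Refactor): project_id=1 -> matches Gamma
So 2 of 8 rows are dropped.

SQL:
SELECT a.name, b.name AS project
FROM tasks a
INNER JOIN projects b ON a.project_id = b.id

Result:
name     | project
---------+--------
Optimize | Orion  
Research | Helix  
Audit    | Helix  
Design   | Gamma  
Test     | Helix  
Refactor | Gamma  


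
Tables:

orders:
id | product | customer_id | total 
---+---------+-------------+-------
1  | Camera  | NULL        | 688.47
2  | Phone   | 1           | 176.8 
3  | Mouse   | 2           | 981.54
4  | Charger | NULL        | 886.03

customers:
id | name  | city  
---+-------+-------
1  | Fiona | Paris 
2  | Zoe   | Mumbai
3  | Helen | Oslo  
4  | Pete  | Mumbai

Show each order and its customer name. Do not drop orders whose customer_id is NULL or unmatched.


LEFT JOIN keeps every row from orders (the left table); where customer_id has no match in customers, the customer columns become NULL. Walk through each order:
  - order 1 (Camera): customer_id=NULL, no match -> kept with NULL
  - order 2 (Phone): customer_id=1 -> matches Fiona
  - order 3 (Mouse): customer_id=2 -> matches Zoe
  - order 4 (Charger): customer_id=NULL, no match -> kept with NULL
All 4 rows appear; 2 have NULL customer.

SQL:
SELECT a.product, b.name AS customer
FROM orders a
LEFT JOIN customers b ON a.customer_id = b.id

Result:
product | customer
--------+---------
Camera  | NULL    
Phone   | Fiona   
Mouse   | Zoe     
Charger | NULL    


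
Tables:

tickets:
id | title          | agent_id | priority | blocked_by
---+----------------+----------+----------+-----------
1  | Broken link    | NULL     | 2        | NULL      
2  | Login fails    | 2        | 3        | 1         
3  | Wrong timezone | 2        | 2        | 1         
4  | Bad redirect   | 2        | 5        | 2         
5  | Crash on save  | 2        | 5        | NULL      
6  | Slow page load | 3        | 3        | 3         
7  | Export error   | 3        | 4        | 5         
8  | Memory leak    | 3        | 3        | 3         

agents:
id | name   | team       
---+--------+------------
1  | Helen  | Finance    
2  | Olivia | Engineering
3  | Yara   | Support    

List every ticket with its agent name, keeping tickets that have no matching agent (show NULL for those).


LEFT JOIN keeps every row from tickets (the left table); where agent_id has no match in agents, the agent columns become NULL. Walk through each ticket:
  - ticket 1 (Broken link): agent_id=NULL, no match -> kept with NULL
  - ticket 2 (Login fails): agent_id=2 -> matches Olivia
  - ticket 3 (Wrong timezone): agent_id=2 -> matches Olivia
  - ticket 4 (Bad redirect): agent_id=2 -> matches Olivia
  - ticket 5 (Crash on save): agent_id=2 -> matches Olivia
  - ticket 6 (Slow page load): agent_id=3 -> matches Yara
  - ticket 7 (Export error): agent_id=3 -> matches Yara
  - ticket 8 (Memory leak): agent_id=3 -> matches Yara
All 8 rows appear; 1 has NULL agent.

SQL:
SELECT a.title, b.name AS agent
FROM tickets a
LEFT JOIN agents b ON a.agent_id = b.id

Result:
title          | agent 
---------------+-------
Broken link    | NULL  
Login fails    | Olivia
Wrong timezone | Olivia
Bad redirect   | Olivia
Crash on save  | Olivia
Slow page load | Yara  
Export error   | Yara  
Memory leak    | Yara  


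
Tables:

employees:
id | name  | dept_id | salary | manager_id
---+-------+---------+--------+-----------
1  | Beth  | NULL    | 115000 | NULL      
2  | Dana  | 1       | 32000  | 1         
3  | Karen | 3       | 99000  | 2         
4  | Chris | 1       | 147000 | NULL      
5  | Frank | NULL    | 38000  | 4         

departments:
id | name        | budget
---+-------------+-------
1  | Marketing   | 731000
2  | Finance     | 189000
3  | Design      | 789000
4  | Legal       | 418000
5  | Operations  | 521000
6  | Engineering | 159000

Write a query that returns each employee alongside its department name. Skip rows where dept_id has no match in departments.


INNER JOIN keeps only employees rows whose dept_id matches an id in departments. Walk through each employee:
  - employee 1 (Beth): dept_id=NULL, no match -> dropped
  - employee 2 (Dana): dept_id=1 -> matches Marketing
  - employee 3 (Karen): dept_id=3 -> matches Design
  - employee 4 (Chris): dept_id=1 -> matches Marketing
  - employee 5 (Frank): dept_id=NULL, no match -> dropped
So 2 of 5 rows are dropped.

SQL:
SELECT a.name, b.name AS department
FROM employees a
INNER JOIN departments b ON a.dept_id = b.id

Result:
name  | department
------+-----------
Dana  | Marketing 
Karen | Design    
Chris | Marketing 


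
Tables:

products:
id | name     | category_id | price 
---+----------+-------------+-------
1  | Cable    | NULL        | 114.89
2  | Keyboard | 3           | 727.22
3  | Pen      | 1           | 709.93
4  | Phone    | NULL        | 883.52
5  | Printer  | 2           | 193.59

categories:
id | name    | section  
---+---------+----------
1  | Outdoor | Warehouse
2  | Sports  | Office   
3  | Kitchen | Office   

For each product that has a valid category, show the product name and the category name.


INNER JOIN keeps only products rows whose category_id matches an id in categories. Walk through each product:
  - product 1 (Cable): category_id=NULL, no match -> dropped
  - product 2 (Keyboard): category_id=3 -> matches Kitchen
  - product 3 (Pen): category_id=1 -> matches Outdoor
  - product 4 (Phone): category_id=NULL, no match -> dropped
  - product 5 (Printer): category_id=2 -> matches Sports
So 2 of 5 rows are dropped.

SQL:
SELECT a.name, b.name AS category
FROM products a
INNER JOIN categories b ON a.category_id = b.id

Result:
name     | category
---------+---------
Keyboard | Kitchen 
Pen      | Outdoor 
Printer  | Sports  


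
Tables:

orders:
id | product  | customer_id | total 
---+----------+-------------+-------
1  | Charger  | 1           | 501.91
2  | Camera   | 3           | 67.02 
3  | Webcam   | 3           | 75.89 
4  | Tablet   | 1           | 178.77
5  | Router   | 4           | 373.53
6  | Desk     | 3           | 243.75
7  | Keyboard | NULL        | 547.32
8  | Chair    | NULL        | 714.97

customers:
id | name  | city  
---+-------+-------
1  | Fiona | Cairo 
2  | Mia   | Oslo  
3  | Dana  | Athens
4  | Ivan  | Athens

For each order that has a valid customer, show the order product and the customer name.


INNER JOIN keeps only orders rows whose customer_id matches an id in customers. Walk through each order:
  - order 1 (Charger): customer_id=1 -> matches Fiona
  - order 2 (Camera): customer_id=3 -> matches Dana
  - order 3 (Webcam): customer_id=3 -> matches Dana
  - order 4 (Tablet): customer_id=1 -> matches Fiona
  - order 5 (Router): customer_id=4 -> matches Ivan
  - order 6 (Desk): customer_id=3 -> matches Dana
  - order 7 (Keyboard): customer_id=NULL, no match -> dropped
  - order 8 (Chair): customer_id=NULL, no match -> dropped
So 2 of 8 rows are dropped.

SQL:
SELECT a.product, b.name AS customer
FROM orders a
INNER JOIN customers b ON a.customer_id = b.id

Result:
product | customer
--------+---------
Charger | Fiona   
Camera  | Dana    
Webcam  | Dana    
Tablet  | Fiona   
Router  | Ivan    
Desk    | Dana    


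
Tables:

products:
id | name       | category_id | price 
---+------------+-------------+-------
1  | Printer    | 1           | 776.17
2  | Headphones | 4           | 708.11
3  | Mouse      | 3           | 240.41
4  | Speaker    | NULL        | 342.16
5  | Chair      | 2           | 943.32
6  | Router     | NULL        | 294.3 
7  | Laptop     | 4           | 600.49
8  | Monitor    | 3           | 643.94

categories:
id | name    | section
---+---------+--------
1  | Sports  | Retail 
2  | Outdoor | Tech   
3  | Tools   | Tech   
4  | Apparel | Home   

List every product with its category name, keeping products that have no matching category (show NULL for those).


LEFT JOIN keeps every row from products (the left table); where category_id has no match in categories, the category columns become NULL. Walk through each product:
  - product 1 (Printer): category_id=1 -> matches Sports
  - product 2 (Headphones): category_id=4 -> matches Apparel
  - product 3 (Mouse): category_id=3 -> matches Tools
  - product 4 (Speaker): category_id=NULL, no match -> kept with NULL
  - product 5 (Chair): category_id=2 -> matches Outdoor
  - product 6 (Router): category_id=NULL, no match -> kept with NULL
  - product 7 (Laptop): category_id=4 -> matches Apparel
  - product 8 (Monitor): category_id=3 -> matches Tools
All 8 rows appear; 2 have NULL category.

SQL:
SELECT a.name, b.name AS category
FROM products a
LEFT JOIN categories b ON a.category_id = b.id

Result:
name       | category
-----------+---------
Printer    | Sports  
Headphones | Apparel 
Mouse      | Tools   
Speaker    | NULL    
Chair      | Outdoor 
Router     | NULL    
Laptop     | Apparel 
Monitor    | Tools   
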